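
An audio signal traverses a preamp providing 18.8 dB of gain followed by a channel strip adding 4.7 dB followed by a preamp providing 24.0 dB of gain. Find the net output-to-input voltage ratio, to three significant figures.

Net gain = 18.8 + 4.7 + 24.0 = 47.5 dB.
Voltage ratio = 10^(47.5/20) = 237.

237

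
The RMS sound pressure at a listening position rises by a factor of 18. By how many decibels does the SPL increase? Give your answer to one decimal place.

25.1 dB

SPL change from a pressure ratio uses the 20·log₁₀ form:
20·log₁₀(18) = 25.1 dB.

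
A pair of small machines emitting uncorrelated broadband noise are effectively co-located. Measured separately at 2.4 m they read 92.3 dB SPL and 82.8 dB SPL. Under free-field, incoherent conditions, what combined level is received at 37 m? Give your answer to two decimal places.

Combined at 2.4 m: 10·log₁₀(10^(92.3/10)+10^(82.8/10)) = 92.762 dB SPL.
Then apply −20·log₁₀(37/2.4) = -23.760 dB → 69.00 dB SPL.

69.00 dB SPL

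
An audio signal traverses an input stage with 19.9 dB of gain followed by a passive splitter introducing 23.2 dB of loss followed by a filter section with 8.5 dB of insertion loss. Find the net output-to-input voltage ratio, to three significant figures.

0.257

Net gain = 19.9 + (−23.2) + (−8.5) = -11.8 dB.
Voltage ratio = 10^(-11.8/20) = 0.257.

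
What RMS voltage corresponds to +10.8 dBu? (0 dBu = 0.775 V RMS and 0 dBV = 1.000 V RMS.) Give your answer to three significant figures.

2.69 V

V = 0.775 V × 10^(+10.8/20).
= 0.775 × 3.467 = 2.69 V.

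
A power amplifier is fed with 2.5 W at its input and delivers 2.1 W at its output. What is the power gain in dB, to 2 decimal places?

-0.76 dB

For a power ratio, dB = 10·log₁₀(P₂/P₁).
10·log₁₀(2.1/2.5) = 10·log₁₀(0.8400) = -0.76 dB.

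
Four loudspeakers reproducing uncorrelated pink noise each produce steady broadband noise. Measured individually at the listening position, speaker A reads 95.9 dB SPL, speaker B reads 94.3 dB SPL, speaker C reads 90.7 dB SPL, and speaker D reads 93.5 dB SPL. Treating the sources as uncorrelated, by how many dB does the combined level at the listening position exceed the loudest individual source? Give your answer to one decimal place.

Add the sources as powers (linear), then convert back to dB:
L_total = 10·log₁₀(10^(95.9/10) + 10^(94.3/10) + 10^(90.7/10) + 10^(93.5/10)) = 100.00 dB SPL.
Excess over the loudest (95.9 dB): 100.00 − 95.9 = 4.1 dB.

4.1 dB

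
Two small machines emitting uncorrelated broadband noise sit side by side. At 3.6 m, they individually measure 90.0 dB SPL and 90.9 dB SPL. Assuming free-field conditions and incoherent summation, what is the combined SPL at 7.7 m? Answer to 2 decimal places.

86.88 dB SPL

Combined at 3.6 m: 10·log₁₀(10^(90.0/10)+10^(90.9/10)) = 93.484 dB SPL.
Then apply −20·log₁₀(7.7/3.6) = -6.604 dB → 86.88 dB SPL.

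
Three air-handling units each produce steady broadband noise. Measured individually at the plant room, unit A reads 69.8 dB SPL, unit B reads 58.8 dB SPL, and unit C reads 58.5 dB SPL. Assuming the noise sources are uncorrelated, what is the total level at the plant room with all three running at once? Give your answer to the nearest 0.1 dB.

Incoherent sources sum as intensities:
L_total = 10·log₁₀(10^(69.8/10) + 10^(58.8/10) + 10^(58.5/10)) = 10·log₁₀(11020000) = 70.4 dB SPL.

70.4 dB SPL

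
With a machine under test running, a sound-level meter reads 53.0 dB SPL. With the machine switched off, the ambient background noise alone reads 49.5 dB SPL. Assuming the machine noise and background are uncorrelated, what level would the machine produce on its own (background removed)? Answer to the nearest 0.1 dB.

50.4 dB SPL

Subtract intensities: L_src = 10·log₁₀(10^(L_total/10) − 10^(L_bg/10)).
L_src = 10·log₁₀(10^(53.0/10) − 10^(49.5/10)) = 10·log₁₀(110400) = 50.4 dB SPL.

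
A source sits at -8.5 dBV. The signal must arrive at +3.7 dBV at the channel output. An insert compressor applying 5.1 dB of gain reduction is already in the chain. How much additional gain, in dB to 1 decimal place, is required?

17.3 dB

The required make-up gain is the shortfall in the dB sum.
G = +3.7 − (-8.5) + 5.1 = 17.3 dB.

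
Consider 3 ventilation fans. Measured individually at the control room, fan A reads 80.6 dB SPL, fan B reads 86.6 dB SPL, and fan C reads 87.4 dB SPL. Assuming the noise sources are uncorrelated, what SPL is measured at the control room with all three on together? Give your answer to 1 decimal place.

90.5 dB SPL

Add the sources as powers (linear), then convert back to dB:
L_total = 10·log₁₀(10^(80.6/10) + 10^(86.6/10) + 10^(87.4/10)) = 10·log₁₀(1121000000) = 90.5 dB SPL.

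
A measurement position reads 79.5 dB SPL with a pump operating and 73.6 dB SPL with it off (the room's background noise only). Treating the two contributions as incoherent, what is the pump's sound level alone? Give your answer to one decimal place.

78.2 dB SPL

Remove the background by subtracting linear intensities:
L_src = 10·log₁₀(10^(79.5/10) − 10^(73.6/10)) = 10·log₁₀(66220000) = 78.2 dB SPL.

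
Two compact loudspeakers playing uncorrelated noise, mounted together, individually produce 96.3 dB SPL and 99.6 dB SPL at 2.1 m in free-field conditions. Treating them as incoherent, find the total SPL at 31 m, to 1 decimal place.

Combined at 2.1 m: 10·log₁₀(10^(96.3/10)+10^(99.6/10)) = 101.27 dB SPL.
Then apply −20·log₁₀(31/2.1) = -23.38 dB → 77.9 dB SPL.

77.9 dB SPL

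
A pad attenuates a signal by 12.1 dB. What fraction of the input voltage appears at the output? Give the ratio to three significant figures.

Voltage ratio = 10^(dB/20).
10^(-12.1/20) = 10^(-0.6050) = 0.248.

0.248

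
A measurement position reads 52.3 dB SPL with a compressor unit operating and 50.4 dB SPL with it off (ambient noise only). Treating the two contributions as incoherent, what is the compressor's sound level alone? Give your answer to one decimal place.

47.8 dB SPL

Subtract intensities: L_src = 10·log₁₀(10^(L_total/10) − 10^(L_bg/10)).
L_src = 10·log₁₀(10^(52.3/10) − 10^(50.4/10)) = 10·log₁₀(60180) = 47.8 dB SPL.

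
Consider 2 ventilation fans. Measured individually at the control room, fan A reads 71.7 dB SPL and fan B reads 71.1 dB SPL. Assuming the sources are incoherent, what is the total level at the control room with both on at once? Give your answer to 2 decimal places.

Uncorrelated sources add in intensity (power), not in dB.
L_total = 10·log₁₀(10^(71.7/10) + 10^(71.1/10)) = 10·log₁₀(27670000) = 74.42 dB SPL.

74.42 dB SPL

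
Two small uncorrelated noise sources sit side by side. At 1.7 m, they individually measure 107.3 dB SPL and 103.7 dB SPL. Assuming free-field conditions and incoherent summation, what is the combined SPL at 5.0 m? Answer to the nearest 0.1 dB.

99.5 dB SPL

Combined at 1.7 m: 10·log₁₀(10^(107.3/10)+10^(103.7/10)) = 108.87 dB SPL.
Then apply −20·log₁₀(5.0/1.7) = -9.37 dB → 99.5 dB SPL.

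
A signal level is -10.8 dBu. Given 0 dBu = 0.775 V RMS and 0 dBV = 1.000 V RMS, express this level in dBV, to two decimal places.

-13.01 dBV

The offset between the scales is 20·log₁₀(0.775/1.000) = −2.214 dB.
So dBV = -10.8 − 2.214 = -13.01 dBV.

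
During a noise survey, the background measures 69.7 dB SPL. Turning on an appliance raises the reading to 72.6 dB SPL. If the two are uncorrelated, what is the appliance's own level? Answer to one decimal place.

69.5 dB SPL

Background correction is a power subtraction:
L_src = 10·log₁₀(10^(72.6/10) − 10^(69.7/10)) = 10·log₁₀(8864000) = 69.5 dB SPL.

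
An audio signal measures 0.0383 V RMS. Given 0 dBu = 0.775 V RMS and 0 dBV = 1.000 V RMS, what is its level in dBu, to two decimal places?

-26.12 dBu

dBu = 20·log₁₀(V / 0.775 V).
20·log₁₀(0.0383/0.775) = -26.12 dBu.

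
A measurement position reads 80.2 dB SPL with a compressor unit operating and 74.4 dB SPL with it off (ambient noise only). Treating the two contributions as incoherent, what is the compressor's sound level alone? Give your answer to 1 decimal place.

Background correction is a power subtraction:
L_src = 10·log₁₀(10^(80.2/10) − 10^(74.4/10)) = 10·log₁₀(77170000) = 78.9 dB SPL.

78.9 dB SPL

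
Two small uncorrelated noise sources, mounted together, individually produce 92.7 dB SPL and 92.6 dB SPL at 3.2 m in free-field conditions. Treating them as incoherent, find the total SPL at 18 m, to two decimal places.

Combined at 3.2 m: 10·log₁₀(10^(92.7/10)+10^(92.6/10)) = 95.661 dB SPL.
Then apply −20·log₁₀(18/3.2) = -15.002 dB → 80.66 dB SPL.

80.66 dB SPL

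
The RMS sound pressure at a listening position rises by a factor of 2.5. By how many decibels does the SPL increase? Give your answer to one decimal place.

SPL change from a pressure ratio uses the 20·log₁₀ form:
20·log₁₀(2.5) = 8.0 dB.

8.0 dB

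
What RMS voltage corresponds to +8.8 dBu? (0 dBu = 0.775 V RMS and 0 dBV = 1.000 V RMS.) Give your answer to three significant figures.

V = 0.775 V × 10^(+8.8/20).
= 0.775 × 2.754 = 2.13 V.

2.13 V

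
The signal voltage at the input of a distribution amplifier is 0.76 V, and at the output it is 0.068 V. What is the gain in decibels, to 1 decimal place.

-21.0 dB

Voltage is an amplitude quantity, so gain = 20·log₁₀(V_out/V_in).
20·log₁₀(0.068/0.76) = 20·log₁₀(0.08947) = -21.0 dB.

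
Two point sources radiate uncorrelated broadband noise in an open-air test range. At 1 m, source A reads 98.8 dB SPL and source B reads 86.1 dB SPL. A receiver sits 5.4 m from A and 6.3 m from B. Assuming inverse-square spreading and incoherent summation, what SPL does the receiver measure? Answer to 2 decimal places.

At the listener: L_A = 98.8 − 20·log₁₀(5.4) = 84.152 dB; L_B = 86.1 − 20·log₁₀(6.3) = 70.113 dB.
Combined: 10·log₁₀(10^(84.152/10)+10^(70.113/10)) = 84.32 dB SPL.

84.32 dB SPL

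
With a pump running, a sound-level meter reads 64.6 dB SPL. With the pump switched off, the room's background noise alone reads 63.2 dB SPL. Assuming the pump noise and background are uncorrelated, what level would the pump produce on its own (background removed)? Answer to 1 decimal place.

Remove the background by subtracting linear intensities:
L_src = 10·log₁₀(10^(64.6/10) − 10^(63.2/10)) = 10·log₁₀(794700) = 59.0 dB SPL.

59.0 dB SPL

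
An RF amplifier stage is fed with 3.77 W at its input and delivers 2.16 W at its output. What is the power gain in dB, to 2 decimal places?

-2.42 dB

For a power ratio, dB = 10·log₁₀(P₂/P₁).
10·log₁₀(2.16/3.77) = 10·log₁₀(0.5729) = -2.42 dB.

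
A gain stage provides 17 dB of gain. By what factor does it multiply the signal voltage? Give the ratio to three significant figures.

Voltage ratio = 10^(dB/20).
10^(17/20) = 10^(0.8500) = 7.08.

7.08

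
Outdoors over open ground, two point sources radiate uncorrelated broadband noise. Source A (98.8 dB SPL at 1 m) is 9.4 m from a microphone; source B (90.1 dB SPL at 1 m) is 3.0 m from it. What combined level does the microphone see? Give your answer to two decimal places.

83.00 dB SPL

At the listener: L_A = 98.8 − 20·log₁₀(9.4) = 79.337 dB; L_B = 90.1 − 20·log₁₀(3.0) = 80.558 dB.
Combined: 10·log₁₀(10^(79.337/10)+10^(80.558/10)) = 83.00 dB SPL.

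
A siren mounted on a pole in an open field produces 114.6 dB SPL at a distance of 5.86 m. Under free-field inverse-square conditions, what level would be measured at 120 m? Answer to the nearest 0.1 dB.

Inverse-square spreading gives ΔL = −20·log₁₀(d₂/d₁).
ΔL = −20·log₁₀(120/5.86) = -26.23 dB, so L₂ = 114.6 + (-26.23) = 88.4 dB SPL.

88.4 dB SPL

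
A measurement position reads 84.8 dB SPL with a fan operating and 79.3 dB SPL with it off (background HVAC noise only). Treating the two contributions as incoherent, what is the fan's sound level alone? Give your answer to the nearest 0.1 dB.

83.4 dB SPL

Remove the background by subtracting linear intensities:
L_src = 10·log₁₀(10^(84.8/10) − 10^(79.3/10)) = 10·log₁₀(216900000) = 83.4 dB SPL.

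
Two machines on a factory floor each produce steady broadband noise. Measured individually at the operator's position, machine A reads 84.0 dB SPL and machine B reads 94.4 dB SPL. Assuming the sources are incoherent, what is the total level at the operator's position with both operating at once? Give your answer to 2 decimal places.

Add the sources as powers (linear), then convert back to dB:
L_total = 10·log₁₀(10^(84.0/10) + 10^(94.4/10)) = 10·log₁₀(3005000000) = 94.78 dB SPL.

94.78 dB SPL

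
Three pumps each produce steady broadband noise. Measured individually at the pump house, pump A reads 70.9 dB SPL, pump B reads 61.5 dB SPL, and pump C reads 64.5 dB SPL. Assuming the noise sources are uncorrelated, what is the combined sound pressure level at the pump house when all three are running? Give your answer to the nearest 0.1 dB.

Incoherent sources sum as intensities:
L_total = 10·log₁₀(10^(70.9/10) + 10^(61.5/10) + 10^(64.5/10)) = 10·log₁₀(16530000) = 72.2 dB SPL.

72.2 dB SPL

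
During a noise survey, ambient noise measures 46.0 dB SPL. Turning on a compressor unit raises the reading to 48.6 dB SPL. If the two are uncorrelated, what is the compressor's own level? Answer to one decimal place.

Background correction is a power subtraction:
L_src = 10·log₁₀(10^(48.6/10) − 10^(46.0/10)) = 10·log₁₀(32630) = 45.1 dB SPL.

45.1 dB SPL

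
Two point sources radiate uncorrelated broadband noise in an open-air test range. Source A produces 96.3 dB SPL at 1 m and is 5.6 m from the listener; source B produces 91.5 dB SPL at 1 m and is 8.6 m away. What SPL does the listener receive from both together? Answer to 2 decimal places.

81.91 dB SPL

At the listener: L_A = 96.3 − 20·log₁₀(5.6) = 81.336 dB; L_B = 91.5 − 20·log₁₀(8.6) = 72.810 dB.
Combined: 10·log₁₀(10^(81.336/10)+10^(72.810/10)) = 81.91 dB SPL.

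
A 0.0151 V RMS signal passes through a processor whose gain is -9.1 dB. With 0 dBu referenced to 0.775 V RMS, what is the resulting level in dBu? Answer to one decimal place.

-43.3 dBu

Input level: 20·log₁₀(0.0151/0.775) = -34.21 dBu.
Output: -34.21 − 9.1 = -43.3 dBu.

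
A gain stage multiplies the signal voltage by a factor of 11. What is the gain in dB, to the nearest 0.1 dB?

20.8 dB

Voltage is an amplitude quantity, so gain = 20·log₁₀(V_out/V_in).
20·log₁₀(11) = 20.8 dB.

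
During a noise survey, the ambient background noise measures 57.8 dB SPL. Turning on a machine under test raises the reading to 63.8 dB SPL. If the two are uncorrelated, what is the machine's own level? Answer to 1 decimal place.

62.5 dB SPL

Subtract intensities: L_src = 10·log₁₀(10^(L_total/10) − 10^(L_bg/10)).
L_src = 10·log₁₀(10^(63.8/10) − 10^(57.8/10)) = 10·log₁₀(1796000) = 62.5 dB SPL.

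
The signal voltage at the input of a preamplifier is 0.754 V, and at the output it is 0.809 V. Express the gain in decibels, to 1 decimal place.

0.6 dB

For a voltage ratio, dB = 20·log₁₀(V₂/V₁).
20·log₁₀(0.809/0.754) = 20·log₁₀(1.073) = 0.6 dB.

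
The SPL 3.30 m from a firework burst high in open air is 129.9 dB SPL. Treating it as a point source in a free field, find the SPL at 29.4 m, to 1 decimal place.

Inverse-square spreading gives ΔL = −20·log₁₀(d₂/d₁).
ΔL = −20·log₁₀(29.4/3.30) = -19.00 dB, so L₂ = 129.9 + (-19.00) = 110.9 dB SPL.

110.9 dB SPL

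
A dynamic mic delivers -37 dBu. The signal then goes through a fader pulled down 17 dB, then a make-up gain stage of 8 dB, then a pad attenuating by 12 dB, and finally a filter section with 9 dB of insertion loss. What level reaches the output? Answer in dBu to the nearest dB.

In dB, series stages simply add:
-37 − 17 + 8 − 12 − 9 = -67 dBu.

-67 dBu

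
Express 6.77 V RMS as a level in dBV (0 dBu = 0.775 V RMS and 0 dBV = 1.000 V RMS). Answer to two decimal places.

+16.61 dBV

dBV = 20·log₁₀(V / 1.000 V).
20·log₁₀(6.77/1.000) = +16.61 dBV.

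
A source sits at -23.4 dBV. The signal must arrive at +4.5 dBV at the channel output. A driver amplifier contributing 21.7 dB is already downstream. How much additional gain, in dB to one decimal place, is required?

The required make-up gain is the shortfall in the dB sum.
G = +4.5 − (-23.4) − 21.7 = 6.2 dB.

6.2 dB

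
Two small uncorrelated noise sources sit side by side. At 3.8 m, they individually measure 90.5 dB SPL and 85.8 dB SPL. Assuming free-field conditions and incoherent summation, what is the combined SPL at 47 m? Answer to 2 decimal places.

Combined at 3.8 m: 10·log₁₀(10^(90.5/10)+10^(85.8/10)) = 91.767 dB SPL.
Then apply −20·log₁₀(47/3.8) = -21.846 dB → 69.92 dB SPL.

69.92 dB SPL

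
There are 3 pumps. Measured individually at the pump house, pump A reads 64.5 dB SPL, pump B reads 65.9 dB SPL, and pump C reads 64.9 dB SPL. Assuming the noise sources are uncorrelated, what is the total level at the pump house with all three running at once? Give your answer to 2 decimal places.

Add the sources as powers (linear), then convert back to dB:
L_total = 10·log₁₀(10^(64.5/10) + 10^(65.9/10) + 10^(64.9/10)) = 10·log₁₀(9799000) = 69.91 dB SPL.

69.91 dB SPL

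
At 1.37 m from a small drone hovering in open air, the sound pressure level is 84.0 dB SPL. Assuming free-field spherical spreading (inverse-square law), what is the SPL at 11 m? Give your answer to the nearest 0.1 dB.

Inverse-square spreading gives ΔL = −20·log₁₀(d₂/d₁).
ΔL = −20·log₁₀(11/1.37) = -18.09 dB, so L₂ = 84.0 + (-18.09) = 65.9 dB SPL.

65.9 dB SPL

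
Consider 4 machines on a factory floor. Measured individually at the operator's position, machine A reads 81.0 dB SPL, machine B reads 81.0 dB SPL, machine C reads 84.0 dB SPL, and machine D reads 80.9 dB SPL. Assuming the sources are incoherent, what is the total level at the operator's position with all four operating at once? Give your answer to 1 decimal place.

Add the sources as powers (linear), then convert back to dB:
L_total = 10·log₁₀(10^(81.0/10) + 10^(81.0/10) + 10^(84.0/10) + 10^(80.9/10)) = 10·log₁₀(626000000) = 88.0 dB SPL.

88.0 dB SPL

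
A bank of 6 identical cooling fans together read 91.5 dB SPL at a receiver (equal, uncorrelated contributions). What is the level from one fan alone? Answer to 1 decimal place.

6 equal incoherent sources add 10·log₁₀(6) = 7.78 dB over one source.
L_one = 91.5 − 7.78 = 83.7 dB SPL.

83.7 dB SPL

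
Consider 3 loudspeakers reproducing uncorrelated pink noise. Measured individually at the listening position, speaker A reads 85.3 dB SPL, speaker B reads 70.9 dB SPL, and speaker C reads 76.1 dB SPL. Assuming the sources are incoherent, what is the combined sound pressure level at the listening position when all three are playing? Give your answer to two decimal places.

Uncorrelated sources add in intensity (power), not in dB.
L_total = 10·log₁₀(10^(85.3/10) + 10^(70.9/10) + 10^(76.1/10)) = 10·log₁₀(391900000) = 85.93 dB SPL.

85.93 dB SPL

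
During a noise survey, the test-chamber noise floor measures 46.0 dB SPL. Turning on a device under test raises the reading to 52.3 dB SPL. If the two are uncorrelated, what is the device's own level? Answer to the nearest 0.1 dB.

Background correction is a power subtraction:
L_src = 10·log₁₀(10^(52.3/10) − 10^(46.0/10)) = 10·log₁₀(130000) = 51.1 dB SPL.

51.1 dB SPL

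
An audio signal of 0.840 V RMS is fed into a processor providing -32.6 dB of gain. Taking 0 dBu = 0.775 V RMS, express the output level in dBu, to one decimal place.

Input level: 20·log₁₀(0.840/0.775) = 0.70 dBu.
Output: 0.70 − 32.6 = -31.9 dBu.

-31.9 dBu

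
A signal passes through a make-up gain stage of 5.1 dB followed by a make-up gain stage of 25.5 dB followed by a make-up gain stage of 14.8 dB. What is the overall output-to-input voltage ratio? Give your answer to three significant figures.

Net gain = 5.1 + 25.5 + 14.8 = 45.4 dB.
Voltage ratio = 10^(45.4/20) = 186.

186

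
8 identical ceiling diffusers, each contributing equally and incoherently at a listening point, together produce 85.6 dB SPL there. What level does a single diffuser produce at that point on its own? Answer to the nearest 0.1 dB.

76.6 dB SPL

8 equal incoherent sources add 10·log₁₀(8) = 9.03 dB over one source.
L_one = 85.6 − 9.03 = 76.6 dB SPL.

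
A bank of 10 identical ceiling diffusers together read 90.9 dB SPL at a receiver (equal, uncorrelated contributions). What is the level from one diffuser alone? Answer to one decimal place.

80.9 dB SPL

10 equal incoherent sources add 10·log₁₀(10) = 10.00 dB over one source.
L_one = 90.9 − 10.00 = 80.9 dB SPL.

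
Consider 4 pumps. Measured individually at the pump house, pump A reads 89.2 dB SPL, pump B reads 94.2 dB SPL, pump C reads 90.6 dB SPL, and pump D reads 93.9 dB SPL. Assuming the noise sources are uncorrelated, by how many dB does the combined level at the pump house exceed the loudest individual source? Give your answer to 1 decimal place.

4.3 dB

Uncorrelated sources add in intensity (power), not in dB.
L_total = 10·log₁₀(10^(89.2/10) + 10^(94.2/10) + 10^(90.6/10) + 10^(93.9/10)) = 98.49 dB SPL.
Excess over the loudest (94.2 dB): 98.49 − 94.2 = 4.3 dB.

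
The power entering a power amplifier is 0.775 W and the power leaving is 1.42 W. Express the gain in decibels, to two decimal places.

2.63 dB

For a power ratio, dB = 10·log₁₀(P₂/P₁).
10·log₁₀(1.42/0.775) = 10·log₁₀(1.832) = 2.63 dB.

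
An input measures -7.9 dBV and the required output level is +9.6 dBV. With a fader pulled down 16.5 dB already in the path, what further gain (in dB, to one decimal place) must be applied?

34.0 dB

The required make-up gain is the shortfall in the dB sum.
G = +9.6 − (-7.9) + 16.5 = 34.0 dB.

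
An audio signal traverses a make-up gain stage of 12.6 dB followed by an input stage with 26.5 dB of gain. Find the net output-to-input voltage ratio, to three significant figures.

90.2

Net gain = 12.6 + 26.5 = 39.1 dB.
Voltage ratio = 10^(39.1/20) = 90.2.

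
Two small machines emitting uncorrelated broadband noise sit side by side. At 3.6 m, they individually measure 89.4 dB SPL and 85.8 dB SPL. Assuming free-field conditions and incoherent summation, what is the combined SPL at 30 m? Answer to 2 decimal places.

Combined at 3.6 m: 10·log₁₀(10^(89.4/10)+10^(85.8/10)) = 90.973 dB SPL.
Then apply −20·log₁₀(30/3.6) = -18.416 dB → 72.56 dB SPL.

72.56 dB SPL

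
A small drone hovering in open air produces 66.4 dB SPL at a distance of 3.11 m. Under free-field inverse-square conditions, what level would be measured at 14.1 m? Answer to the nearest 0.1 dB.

For a point source in a free field, ΔL = −20·log₁₀(d₂/d₁).
ΔL = −20·log₁₀(14.1/3.11) = -13.13 dB, so L₂ = 66.4 + (-13.13) = 53.3 dB SPL.

53.3 dB SPL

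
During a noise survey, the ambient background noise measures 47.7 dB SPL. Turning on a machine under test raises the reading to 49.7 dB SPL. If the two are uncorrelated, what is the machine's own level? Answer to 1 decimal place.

45.4 dB SPL

Subtract intensities: L_src = 10·log₁₀(10^(L_total/10) − 10^(L_bg/10)).
L_src = 10·log₁₀(10^(49.7/10) − 10^(47.7/10)) = 10·log₁₀(34440) = 45.4 dB SPL.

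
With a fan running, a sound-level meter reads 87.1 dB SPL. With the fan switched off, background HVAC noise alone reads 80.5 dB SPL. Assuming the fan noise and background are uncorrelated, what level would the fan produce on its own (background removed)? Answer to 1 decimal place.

86.0 dB SPL

Subtract intensities: L_src = 10·log₁₀(10^(L_total/10) − 10^(L_bg/10)).
L_src = 10·log₁₀(10^(87.1/10) − 10^(80.5/10)) = 10·log₁₀(400700000) = 86.0 dB SPL.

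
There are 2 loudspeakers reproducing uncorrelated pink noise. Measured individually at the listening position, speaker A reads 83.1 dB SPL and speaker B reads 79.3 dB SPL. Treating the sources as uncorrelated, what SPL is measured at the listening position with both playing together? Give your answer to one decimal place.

Add the sources as powers (linear), then convert back to dB:
L_total = 10·log₁₀(10^(83.1/10) + 10^(79.3/10)) = 10·log₁₀(289300000) = 84.6 dB SPL.

84.6 dB SPL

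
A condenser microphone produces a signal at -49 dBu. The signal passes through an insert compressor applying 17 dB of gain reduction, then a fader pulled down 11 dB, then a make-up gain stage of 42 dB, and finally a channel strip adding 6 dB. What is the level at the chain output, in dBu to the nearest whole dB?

Cascaded gains and losses add directly in dB.
-49 − 17 − 11 + 42 + 6 = -29 dBu.

-29 dBu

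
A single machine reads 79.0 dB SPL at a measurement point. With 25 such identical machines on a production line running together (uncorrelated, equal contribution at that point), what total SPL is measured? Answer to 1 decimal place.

25 equal incoherent sources raise the level by 10·log₁₀(25) = 13.98 dB.
L_total = 79.0 + 13.98 = 93.0 dB SPL.

93.0 dB SPL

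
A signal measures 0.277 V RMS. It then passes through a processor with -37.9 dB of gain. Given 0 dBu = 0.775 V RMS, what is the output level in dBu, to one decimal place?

-46.8 dBu

Input level: 20·log₁₀(0.277/0.775) = -8.94 dBu.
Output: -8.94 − 37.9 = -46.8 dBu.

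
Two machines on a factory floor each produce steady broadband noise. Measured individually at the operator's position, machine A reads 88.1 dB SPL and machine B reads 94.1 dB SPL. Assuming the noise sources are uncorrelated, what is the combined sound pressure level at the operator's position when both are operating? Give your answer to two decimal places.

Uncorrelated sources add in intensity (power), not in dB.
L_total = 10·log₁₀(10^(88.1/10) + 10^(94.1/10)) = 10·log₁₀(3216000000) = 95.07 dB SPL.

95.07 dB SPL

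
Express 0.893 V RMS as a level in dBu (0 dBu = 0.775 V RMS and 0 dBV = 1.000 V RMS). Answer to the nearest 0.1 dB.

+1.2 dBu

dBu = 20·log₁₀(V / 0.775 V).
20·log₁₀(0.893/0.775) = +1.2 dBu.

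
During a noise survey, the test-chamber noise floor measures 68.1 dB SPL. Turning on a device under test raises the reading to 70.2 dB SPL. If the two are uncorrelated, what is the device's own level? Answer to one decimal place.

Remove the background by subtracting linear intensities:
L_src = 10·log₁₀(10^(70.2/10) − 10^(68.1/10)) = 10·log₁₀(4015000) = 66.0 dB SPL.

66.0 dB SPL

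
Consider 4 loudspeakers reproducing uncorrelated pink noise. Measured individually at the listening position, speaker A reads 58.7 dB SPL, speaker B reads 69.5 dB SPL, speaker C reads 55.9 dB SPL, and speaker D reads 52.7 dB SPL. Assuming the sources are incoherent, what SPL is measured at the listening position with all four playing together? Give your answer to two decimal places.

70.10 dB SPL

Incoherent sources sum as intensities:
L_total = 10·log₁₀(10^(58.7/10) + 10^(69.5/10) + 10^(55.9/10) + 10^(52.7/10)) = 10·log₁₀(10230000) = 70.10 dB SPL.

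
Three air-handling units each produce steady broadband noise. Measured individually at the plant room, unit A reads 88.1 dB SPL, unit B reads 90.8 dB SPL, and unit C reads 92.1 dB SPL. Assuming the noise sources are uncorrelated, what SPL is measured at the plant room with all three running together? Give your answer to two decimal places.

95.40 dB SPL

Add the sources as powers (linear), then convert back to dB:
L_total = 10·log₁₀(10^(88.1/10) + 10^(90.8/10) + 10^(92.1/10)) = 10·log₁₀(3470000000) = 95.40 dB SPL.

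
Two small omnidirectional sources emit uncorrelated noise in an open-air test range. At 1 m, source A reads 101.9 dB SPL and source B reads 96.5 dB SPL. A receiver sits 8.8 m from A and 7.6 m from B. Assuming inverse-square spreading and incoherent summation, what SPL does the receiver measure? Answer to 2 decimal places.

At the listener: L_A = 101.9 − 20·log₁₀(8.8) = 83.010 dB; L_B = 96.5 − 20·log₁₀(7.6) = 78.884 dB.
Combined: 10·log₁₀(10^(83.010/10)+10^(78.884/10)) = 84.43 dB SPL.

84.43 dB SPL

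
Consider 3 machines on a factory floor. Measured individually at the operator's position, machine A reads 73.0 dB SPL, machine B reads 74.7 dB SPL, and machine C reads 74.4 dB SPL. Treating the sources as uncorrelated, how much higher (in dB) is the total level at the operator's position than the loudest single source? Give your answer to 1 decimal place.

Uncorrelated sources add in intensity (power), not in dB.
L_total = 10·log₁₀(10^(73.0/10) + 10^(74.7/10) + 10^(74.4/10)) = 78.87 dB SPL.
Excess over the loudest (74.7 dB): 78.87 − 74.7 = 4.2 dB.

4.2 dB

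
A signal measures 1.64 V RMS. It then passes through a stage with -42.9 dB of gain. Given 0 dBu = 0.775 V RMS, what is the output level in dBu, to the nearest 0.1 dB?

-36.4 dBu

Input level: 20·log₁₀(1.64/0.775) = 6.51 dBu.
Output: 6.51 − 42.9 = -36.4 dBu.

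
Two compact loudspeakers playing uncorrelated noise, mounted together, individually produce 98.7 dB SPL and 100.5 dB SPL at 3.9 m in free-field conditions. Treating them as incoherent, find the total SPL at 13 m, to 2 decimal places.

92.25 dB SPL

Combined at 3.9 m: 10·log₁₀(10^(98.7/10)+10^(100.5/10)) = 102.703 dB SPL.
Then apply −20·log₁₀(13/3.9) = -10.458 dB → 92.25 dB SPL.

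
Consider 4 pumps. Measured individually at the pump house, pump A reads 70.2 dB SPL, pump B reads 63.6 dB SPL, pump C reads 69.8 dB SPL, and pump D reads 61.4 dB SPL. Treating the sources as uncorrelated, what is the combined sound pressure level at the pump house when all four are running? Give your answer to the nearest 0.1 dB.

Uncorrelated sources add in intensity (power), not in dB.
L_total = 10·log₁₀(10^(70.2/10) + 10^(63.6/10) + 10^(69.8/10) + 10^(61.4/10)) = 10·log₁₀(23690000) = 73.7 dB SPL.

73.7 dB SPL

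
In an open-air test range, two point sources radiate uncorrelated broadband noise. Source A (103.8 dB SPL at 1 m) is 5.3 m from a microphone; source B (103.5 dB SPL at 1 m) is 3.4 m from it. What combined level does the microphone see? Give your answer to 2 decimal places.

At the listener: L_A = 103.8 − 20·log₁₀(5.3) = 89.314 dB; L_B = 103.5 − 20·log₁₀(3.4) = 92.870 dB.
Combined: 10·log₁₀(10^(89.314/10)+10^(92.870/10)) = 94.46 dB SPL.

94.46 dB SPL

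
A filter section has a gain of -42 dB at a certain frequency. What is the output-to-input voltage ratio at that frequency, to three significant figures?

0.00794

Voltage ratio = 10^(dB/20).
10^(-42/20) = 10^(-2.100) = 0.00794.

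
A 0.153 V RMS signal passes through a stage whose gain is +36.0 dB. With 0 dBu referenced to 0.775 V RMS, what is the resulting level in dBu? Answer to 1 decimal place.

+21.9 dBu

Input level: 20·log₁₀(0.153/0.775) = -14.09 dBu.
Output: -14.09 + 36.0 = +21.9 dBu.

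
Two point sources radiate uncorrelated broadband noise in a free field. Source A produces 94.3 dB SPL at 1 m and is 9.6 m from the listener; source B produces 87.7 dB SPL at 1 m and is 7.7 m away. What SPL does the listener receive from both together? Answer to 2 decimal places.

At the listener: L_A = 94.3 − 20·log₁₀(9.6) = 74.655 dB; L_B = 87.7 − 20·log₁₀(7.7) = 69.970 dB.
Combined: 10·log₁₀(10^(74.655/10)+10^(69.970/10)) = 75.93 dB SPL.

75.93 dB SPL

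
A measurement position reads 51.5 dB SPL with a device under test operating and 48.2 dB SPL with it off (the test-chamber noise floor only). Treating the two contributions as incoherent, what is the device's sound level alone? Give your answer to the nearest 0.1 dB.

48.8 dB SPL

Remove the background by subtracting linear intensities:
L_src = 10·log₁₀(10^(51.5/10) − 10^(48.2/10)) = 10·log₁₀(75180) = 48.8 dB SPL.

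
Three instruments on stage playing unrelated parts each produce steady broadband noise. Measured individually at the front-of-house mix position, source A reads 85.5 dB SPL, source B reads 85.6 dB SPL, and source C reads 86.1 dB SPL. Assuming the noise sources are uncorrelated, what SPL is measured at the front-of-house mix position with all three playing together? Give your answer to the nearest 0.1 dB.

Incoherent sources sum as intensities:
L_total = 10·log₁₀(10^(85.5/10) + 10^(85.6/10) + 10^(86.1/10)) = 10·log₁₀(1125000000) = 90.5 dB SPL.

90.5 dB SPL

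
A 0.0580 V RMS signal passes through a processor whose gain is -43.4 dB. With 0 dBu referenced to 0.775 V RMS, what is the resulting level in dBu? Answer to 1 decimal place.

Input level: 20·log₁₀(0.0580/0.775) = -22.52 dBu.
Output: -22.52 − 43.4 = -65.9 dBu.

-65.9 dBu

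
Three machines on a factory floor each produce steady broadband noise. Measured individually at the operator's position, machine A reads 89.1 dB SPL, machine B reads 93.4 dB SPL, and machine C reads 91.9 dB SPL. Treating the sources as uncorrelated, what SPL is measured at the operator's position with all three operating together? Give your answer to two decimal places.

Incoherent sources sum as intensities:
L_total = 10·log₁₀(10^(89.1/10) + 10^(93.4/10) + 10^(91.9/10)) = 10·log₁₀(4549000000) = 96.58 dB SPL.

96.58 dB SPL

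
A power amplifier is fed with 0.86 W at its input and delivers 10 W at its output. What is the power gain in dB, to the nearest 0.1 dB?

For a power ratio, dB = 10·log₁₀(P₂/P₁).
10·log₁₀(10/0.86) = 10·log₁₀(11.63) = 10.7 dB.

10.7 dB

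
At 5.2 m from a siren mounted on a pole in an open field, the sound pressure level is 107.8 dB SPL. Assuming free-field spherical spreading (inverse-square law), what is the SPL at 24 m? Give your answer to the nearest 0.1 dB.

Free-field point source: level drops by 20·log₁₀ of the distance ratio.
ΔL = −20·log₁₀(24/5.2) = -13.28 dB, so L₂ = 107.8 + (-13.28) = 94.5 dB SPL.

94.5 dB SPL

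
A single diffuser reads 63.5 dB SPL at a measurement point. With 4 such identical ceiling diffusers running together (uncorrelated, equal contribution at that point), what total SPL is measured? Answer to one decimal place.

4 equal incoherent sources raise the level by 10·log₁₀(4) = 6.02 dB.
L_total = 63.5 + 6.02 = 69.5 dB SPL.

69.5 dB SPL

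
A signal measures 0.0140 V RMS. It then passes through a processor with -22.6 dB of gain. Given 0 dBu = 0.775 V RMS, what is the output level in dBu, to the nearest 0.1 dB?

-57.5 dBu

Input level: 20·log₁₀(0.0140/0.775) = -34.86 dBu.
Output: -34.86 − 22.6 = -57.5 dBu.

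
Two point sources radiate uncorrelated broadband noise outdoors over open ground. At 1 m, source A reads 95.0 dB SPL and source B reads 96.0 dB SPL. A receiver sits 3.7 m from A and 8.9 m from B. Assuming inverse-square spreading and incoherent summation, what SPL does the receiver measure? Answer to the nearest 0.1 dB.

At the listener: L_A = 95.0 − 20·log₁₀(3.7) = 83.64 dB; L_B = 96.0 − 20·log₁₀(8.9) = 77.01 dB.
Combined: 10·log₁₀(10^(83.64/10)+10^(77.01/10)) = 84.5 dB SPL.

84.5 dB SPL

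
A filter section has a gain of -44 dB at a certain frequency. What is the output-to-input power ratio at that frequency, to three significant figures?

Power ratio = 10^(dB/10).
10^(-44/10) = 10^(-4.400) = 0.0000398.

0.0000398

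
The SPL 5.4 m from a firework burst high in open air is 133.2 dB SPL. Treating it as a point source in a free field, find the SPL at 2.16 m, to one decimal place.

141.2 dB SPL

Free-field point source: level drops by 20·log₁₀ of the distance ratio.
ΔL = −20·log₁₀(2.16/5.4) = 7.96 dB, so L₂ = 133.2 + (7.96) = 141.2 dB SPL.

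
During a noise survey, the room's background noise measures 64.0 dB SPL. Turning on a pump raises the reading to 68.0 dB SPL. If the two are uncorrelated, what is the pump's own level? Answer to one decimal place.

65.8 dB SPL

Background correction is a power subtraction:
L_src = 10·log₁₀(10^(68.0/10) − 10^(64.0/10)) = 10·log₁₀(3798000) = 65.8 dB SPL.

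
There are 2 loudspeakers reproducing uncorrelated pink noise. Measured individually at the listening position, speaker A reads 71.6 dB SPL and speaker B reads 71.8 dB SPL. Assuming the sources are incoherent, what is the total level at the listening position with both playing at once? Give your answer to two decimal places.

74.71 dB SPL

Add the sources as powers (linear), then convert back to dB:
L_total = 10·log₁₀(10^(71.6/10) + 10^(71.8/10)) = 10·log₁₀(29590000) = 74.71 dB SPL.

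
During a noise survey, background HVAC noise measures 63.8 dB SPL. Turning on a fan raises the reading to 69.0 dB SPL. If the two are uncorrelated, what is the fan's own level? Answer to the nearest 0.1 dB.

Subtract intensities: L_src = 10·log₁₀(10^(L_total/10) − 10^(L_bg/10)).
L_src = 10·log₁₀(10^(69.0/10) − 10^(63.8/10)) = 10·log₁₀(5544000) = 67.4 dB SPL.

67.4 dB SPL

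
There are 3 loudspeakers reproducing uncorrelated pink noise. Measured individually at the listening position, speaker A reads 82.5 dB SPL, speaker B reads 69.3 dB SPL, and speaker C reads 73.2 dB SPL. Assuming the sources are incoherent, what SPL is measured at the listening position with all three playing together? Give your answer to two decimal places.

83.16 dB SPL

Add the sources as powers (linear), then convert back to dB:
L_total = 10·log₁₀(10^(82.5/10) + 10^(69.3/10) + 10^(73.2/10)) = 10·log₁₀(207200000) = 83.16 dB SPL.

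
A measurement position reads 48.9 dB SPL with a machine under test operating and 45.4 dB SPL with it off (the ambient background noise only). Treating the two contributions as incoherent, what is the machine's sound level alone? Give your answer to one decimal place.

Remove the background by subtracting linear intensities:
L_src = 10·log₁₀(10^(48.9/10) − 10^(45.4/10)) = 10·log₁₀(42950) = 46.3 dB SPL.

46.3 dB SPL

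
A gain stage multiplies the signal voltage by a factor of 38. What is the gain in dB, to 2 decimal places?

For a voltage ratio, dB = 20·log₁₀(V₂/V₁).
20·log₁₀(38) = 31.60 dB.

31.60 dB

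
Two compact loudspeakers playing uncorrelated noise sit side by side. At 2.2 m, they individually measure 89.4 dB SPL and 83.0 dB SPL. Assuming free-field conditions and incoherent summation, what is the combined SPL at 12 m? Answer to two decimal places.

Combined at 2.2 m: 10·log₁₀(10^(89.4/10)+10^(83.0/10)) = 90.296 dB SPL.
Then apply −20·log₁₀(12/2.2) = -14.735 dB → 75.56 dB SPL.

75.56 dB SPL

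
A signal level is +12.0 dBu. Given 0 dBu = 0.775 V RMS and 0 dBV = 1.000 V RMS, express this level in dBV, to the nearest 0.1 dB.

+9.8 dBV

The offset between the scales is 20·log₁₀(0.775/1.000) = −2.214 dB.
So dBV = +12.0 − 2.214 = +9.8 dBV.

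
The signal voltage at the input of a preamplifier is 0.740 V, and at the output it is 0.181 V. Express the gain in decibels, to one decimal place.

Voltage ratio → dB uses the 20·log₁₀ form:
20·log₁₀(0.181/0.740) = 20·log₁₀(0.2446) = -12.2 dB.

-12.2 dB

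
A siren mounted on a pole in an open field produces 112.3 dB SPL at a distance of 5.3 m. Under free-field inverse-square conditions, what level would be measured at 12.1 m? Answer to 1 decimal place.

For a point source in a free field, ΔL = −20·log₁₀(d₂/d₁).
ΔL = −20·log₁₀(12.1/5.3) = -7.17 dB, so L₂ = 112.3 + (-7.17) = 105.1 dB SPL.

105.1 dB SPL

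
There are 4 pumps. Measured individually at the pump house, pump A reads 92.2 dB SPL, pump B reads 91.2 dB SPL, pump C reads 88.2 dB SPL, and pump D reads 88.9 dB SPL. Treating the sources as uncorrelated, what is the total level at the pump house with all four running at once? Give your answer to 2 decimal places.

96.45 dB SPL

Uncorrelated sources add in intensity (power), not in dB.
L_total = 10·log₁₀(10^(92.2/10) + 10^(91.2/10) + 10^(88.2/10) + 10^(88.9/10)) = 10·log₁₀(4415000000) = 96.45 dB SPL.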